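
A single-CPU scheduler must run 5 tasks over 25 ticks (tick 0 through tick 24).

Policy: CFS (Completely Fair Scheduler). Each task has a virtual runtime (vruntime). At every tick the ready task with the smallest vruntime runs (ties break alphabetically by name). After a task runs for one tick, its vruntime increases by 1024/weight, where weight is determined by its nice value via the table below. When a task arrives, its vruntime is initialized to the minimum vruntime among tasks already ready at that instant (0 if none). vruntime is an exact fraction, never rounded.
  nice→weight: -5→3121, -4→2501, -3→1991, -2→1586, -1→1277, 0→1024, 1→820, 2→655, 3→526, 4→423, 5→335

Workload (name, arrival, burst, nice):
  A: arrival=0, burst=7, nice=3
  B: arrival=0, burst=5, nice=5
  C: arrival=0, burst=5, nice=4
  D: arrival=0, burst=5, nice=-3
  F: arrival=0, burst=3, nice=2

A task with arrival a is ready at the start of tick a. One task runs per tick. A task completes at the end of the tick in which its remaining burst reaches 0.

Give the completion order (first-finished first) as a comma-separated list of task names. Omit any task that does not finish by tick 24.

t=0: vr[A=0 B=0 C=0 D=0 F=0] → run A
t=1: vr[A=512/263 B=0 C=0 D=0 F=0] → run B
t=2: vr[A=512/263 B=1024/335 C=0 D=0 F=0] → run C
t=3: vr[A=512/263 B=1024/335 C=1024/423 D=0 F=0] → run D
t=4: vr[A=512/263 B=1024/335 C=1024/423 D=1024/1991 F=0] → run F
t=5: vr[A=512/263 B=1024/335 C=1024/423 D=1024/1991 F=1024/655] → run D
t=6: vr[A=512/263 B=1024/335 C=1024/423 D=2048/1991 F=1024/655] → run D
t=7: vr[A=512/263 B=1024/335 C=1024/423 D=3072/1991 F=1024/655] → run D
t=8: vr[A=512/263 B=1024/335 C=1024/423 D=4096/1991 F=1024/655] → run F
t=9: vr[A=512/263 B=1024/335 C=1024/423 D=4096/1991 F=2048/655] → run A
t=10: vr[A=1024/263 B=1024/335 C=1024/423 D=4096/1991 F=2048/655] → run D
t=11: vr[A=1024/263 B=1024/335 C=1024/423 F=2048/655] → run C
t=12: vr[A=1024/263 B=1024/335 C=2048/423 F=2048/655] → run B
t=13: vr[A=1024/263 B=2048/335 C=2048/423 F=2048/655] → run F
t=14: vr[A=1024/263 B=2048/335 C=2048/423] → run A
t=15: vr[A=1536/263 B=2048/335 C=2048/423] → run C
t=16: vr[A=1536/263 B=2048/335 C=1024/141] → run A
t=17: vr[A=2048/263 B=2048/335 C=1024/141] → run B
t=18: vr[A=2048/263 B=3072/335 C=1024/141] → run C
t=19: vr[A=2048/263 B=3072/335 C=4096/423] → run A
t=20: vr[A=2560/263 B=3072/335 C=4096/423] → run B
t=21: vr[A=2560/263 B=4096/335 C=4096/423] → run C
t=22: vr[A=2560/263 B=4096/335] → run A
t=23: vr[A=3072/263 B=4096/335] → run A
t=24: vr[B=4096/335] → run B

completion order = D, F, C, A, B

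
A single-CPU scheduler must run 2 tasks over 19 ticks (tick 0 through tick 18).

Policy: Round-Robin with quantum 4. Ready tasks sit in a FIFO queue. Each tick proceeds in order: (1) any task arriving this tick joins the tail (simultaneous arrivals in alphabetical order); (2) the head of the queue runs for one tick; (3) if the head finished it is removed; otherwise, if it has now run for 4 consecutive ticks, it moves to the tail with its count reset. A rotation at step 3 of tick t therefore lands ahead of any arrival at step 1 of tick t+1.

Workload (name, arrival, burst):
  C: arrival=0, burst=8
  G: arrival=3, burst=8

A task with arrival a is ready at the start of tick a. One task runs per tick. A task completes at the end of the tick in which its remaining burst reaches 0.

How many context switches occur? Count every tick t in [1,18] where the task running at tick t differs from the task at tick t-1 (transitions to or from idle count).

context switches = 4

t=0: queue=[C] q_used=0 → run C
t=1: queue=[C] q_used=1 → run C
t=2: queue=[C] q_used=2 → run C
t=3: queue=[C,G] q_used=3 → run C
t=4: queue=[G,C] q_used=0 → run G
t=5: queue=[G,C] q_used=1 → run G
t=6: queue=[G,C] q_used=2 → run G
t=7: queue=[G,C] q_used=3 → run G
t=8: queue=[C,G] q_used=0 → run C
t=9: queue=[C,G] q_used=1 → run C
t=10: queue=[C,G] q_used=2 → run C
t=11: queue=[C,G] q_used=3 → run C
t=12: queue=[G] q_used=0 → run G
t=13: queue=[G] q_used=1 → run G
t=14: queue=[G] q_used=2 → run G
t=15: queue=[G] q_used=3 → run G
t=16: (idle)
t=17: (idle)
t=18: (idle)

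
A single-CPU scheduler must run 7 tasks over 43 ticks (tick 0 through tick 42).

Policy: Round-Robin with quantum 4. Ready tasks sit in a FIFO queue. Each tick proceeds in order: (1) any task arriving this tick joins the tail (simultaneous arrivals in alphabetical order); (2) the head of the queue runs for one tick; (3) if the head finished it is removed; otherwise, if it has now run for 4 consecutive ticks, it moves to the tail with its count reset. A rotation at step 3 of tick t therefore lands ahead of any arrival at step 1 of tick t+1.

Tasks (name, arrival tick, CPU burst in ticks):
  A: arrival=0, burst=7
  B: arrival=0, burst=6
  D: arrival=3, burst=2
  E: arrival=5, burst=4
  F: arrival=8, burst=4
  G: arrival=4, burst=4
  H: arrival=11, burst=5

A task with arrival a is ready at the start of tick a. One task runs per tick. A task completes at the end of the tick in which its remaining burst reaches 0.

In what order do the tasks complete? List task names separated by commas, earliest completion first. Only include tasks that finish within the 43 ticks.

completion order = D, A, G, E, B, F, H

t=0: queue=[A,B] q_used=0 → run A
t=1: queue=[A,B] q_used=1 → run A
t=2: queue=[A,B] q_used=2 → run A
t=3: queue=[A,B,D] q_used=3 → run A
t=4: queue=[B,D,A,G] q_used=0 → run B
t=5: queue=[B,D,A,G,E] q_used=1 → run B
t=6: queue=[B,D,A,G,E] q_used=2 → run B
t=7: queue=[B,D,A,G,E] q_used=3 → run B
t=8: queue=[D,A,G,E,B,F] q_used=0 → run D
t=9: queue=[D,A,G,E,B,F] q_used=1 → run D
t=10: queue=[A,G,E,B,F] q_used=0 → run A
t=11: queue=[A,G,E,B,F,H] q_used=1 → run A
t=12: queue=[A,G,E,B,F,H] q_used=2 → run A
t=13: queue=[G,E,B,F,H] q_used=0 → run G
t=14: queue=[G,E,B,F,H] q_used=1 → run G
t=15: queue=[G,E,B,F,H] q_used=2 → run G
t=16: queue=[G,E,B,F,H] q_used=3 → run G
t=17: queue=[E,B,F,H] q_used=0 → run E
t=18: queue=[E,B,F,H] q_used=1 → run E
t=19: queue=[E,B,F,H] q_used=2 → run E
t=20: queue=[E,B,F,H] q_used=3 → run E
t=21: queue=[B,F,H] q_used=0 → run B
t=22: queue=[B,F,H] q_used=1 → run B
t=23: queue=[F,H] q_used=0 → run F
t=24: queue=[F,H] q_used=1 → run F
t=25: queue=[F,H] q_used=2 → run F
t=26: queue=[F,H] q_used=3 → run F
t=27: queue=[H] q_used=0 → run H
t=28: queue=[H] q_used=1 → run H
t=29: queue=[H] q_used=2 → run H
t=30: queue=[H] q_used=3 → run H
t=31: queue=[H] q_used=0 → run H
t=32: (idle)
t=33: (idle)
t=34: (idle)
t=35: (idle)
t=36: (idle)
t=37: (idle)
t=38: (idle)
t=39: (idle)
t=40: (idle)
t=41: (idle)
t=42: (idle)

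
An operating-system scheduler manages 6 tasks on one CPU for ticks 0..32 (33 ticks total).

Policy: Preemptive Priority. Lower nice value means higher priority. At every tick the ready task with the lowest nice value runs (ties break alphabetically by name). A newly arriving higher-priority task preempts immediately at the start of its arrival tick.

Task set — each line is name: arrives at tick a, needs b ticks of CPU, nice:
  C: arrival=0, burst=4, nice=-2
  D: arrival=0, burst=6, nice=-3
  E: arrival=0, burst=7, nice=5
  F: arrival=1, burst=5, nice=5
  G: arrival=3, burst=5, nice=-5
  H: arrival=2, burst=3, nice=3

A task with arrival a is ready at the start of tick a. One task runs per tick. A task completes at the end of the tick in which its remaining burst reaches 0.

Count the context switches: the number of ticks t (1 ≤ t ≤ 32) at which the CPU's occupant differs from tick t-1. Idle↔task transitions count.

context switches = 7

t=0: ready={C,D,E} → run D
t=1: ready={C,D,E,F} → run D
t=2: ready={C,D,E,F,H} → run D
t=3: ready={C,D,E,F,G,H} → run G
t=4: ready={C,D,E,F,G,H} → run G
t=5: ready={C,D,E,F,G,H} → run G
t=6: ready={C,D,E,F,G,H} → run G
t=7: ready={C,D,E,F,G,H} → run G
t=8: ready={C,D,E,F,H} → run D
t=9: ready={C,D,E,F,H} → run D
t=10: ready={C,D,E,F,H} → run D
t=11: ready={C,E,F,H} → run C
t=12: ready={C,E,F,H} → run C
t=13: ready={C,E,F,H} → run C
t=14: ready={C,E,F,H} → run C
t=15: ready={E,F,H} → run H
t=16: ready={E,F,H} → run H
t=17: ready={E,F,H} → run H
t=18: ready={E,F} → run E
t=19: ready={E,F} → run E
t=20: ready={E,F} → run E
t=21: ready={E,F} → run E
t=22: ready={E,F} → run E
t=23: ready={E,F} → run E
t=24: ready={E,F} → run E
t=25: ready={F} → run F
t=26: ready={F} → run F
t=27: ready={F} → run F
t=28: ready={F} → run F
t=29: ready={F} → run F
t=30: (idle)
t=31: (idle)
t=32: (idle)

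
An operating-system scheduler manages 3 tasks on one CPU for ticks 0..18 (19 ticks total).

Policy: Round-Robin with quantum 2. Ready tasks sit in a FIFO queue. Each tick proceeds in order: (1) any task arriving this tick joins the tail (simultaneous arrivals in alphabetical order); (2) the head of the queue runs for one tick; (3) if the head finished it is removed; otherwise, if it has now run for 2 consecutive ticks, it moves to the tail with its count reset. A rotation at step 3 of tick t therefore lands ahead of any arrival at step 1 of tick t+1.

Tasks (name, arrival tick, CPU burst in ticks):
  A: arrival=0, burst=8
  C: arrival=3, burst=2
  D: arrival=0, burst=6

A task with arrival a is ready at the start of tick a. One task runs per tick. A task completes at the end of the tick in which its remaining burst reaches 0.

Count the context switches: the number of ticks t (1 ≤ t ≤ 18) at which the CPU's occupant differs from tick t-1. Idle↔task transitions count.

context switches = 8

t=0: queue=[A,D] q_used=0 → run A
t=1: queue=[A,D] q_used=1 → run A
t=2: queue=[D,A] q_used=0 → run D
t=3: queue=[D,A,C] q_used=1 → run D
t=4: queue=[A,C,D] q_used=0 → run A
t=5: queue=[A,C,D] q_used=1 → run A
t=6: queue=[C,D,A] q_used=0 → run C
t=7: queue=[C,D,A] q_used=1 → run C
t=8: queue=[D,A] q_used=0 → run D
t=9: queue=[D,A] q_used=1 → run D
t=10: queue=[A,D] q_used=0 → run A
t=11: queue=[A,D] q_used=1 → run A
t=12: queue=[D,A] q_used=0 → run D
t=13: queue=[D,A] q_used=1 → run D
t=14: queue=[A] q_used=0 → run A
t=15: queue=[A] q_used=1 → run A
t=16: (idle)
t=17: (idle)
t=18: (idle)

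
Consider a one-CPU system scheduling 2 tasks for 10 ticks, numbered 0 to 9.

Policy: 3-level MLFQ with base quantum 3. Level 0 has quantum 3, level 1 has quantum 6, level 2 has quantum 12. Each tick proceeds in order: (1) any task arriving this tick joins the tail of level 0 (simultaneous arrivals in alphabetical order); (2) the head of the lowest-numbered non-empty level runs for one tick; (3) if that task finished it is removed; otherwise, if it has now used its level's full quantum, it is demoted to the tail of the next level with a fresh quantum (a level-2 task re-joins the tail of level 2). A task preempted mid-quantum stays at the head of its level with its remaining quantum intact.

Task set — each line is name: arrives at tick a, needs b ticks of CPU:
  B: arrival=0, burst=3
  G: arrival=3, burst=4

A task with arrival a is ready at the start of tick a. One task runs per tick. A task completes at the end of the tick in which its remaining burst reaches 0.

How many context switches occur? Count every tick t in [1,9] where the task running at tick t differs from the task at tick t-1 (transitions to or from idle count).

t=0: L0/L1/L2 = B/-/- → run B
t=1: L0/L1/L2 = B/-/- → run B
t=2: L0/L1/L2 = B/-/- → run B
t=3: L0/L1/L2 = G/-/- → run G
t=4: L0/L1/L2 = G/-/- → run G
t=5: L0/L1/L2 = G/-/- → run G
t=6: L0/L1/L2 = -/G/- → run G
t=7: (idle)
t=8: (idle)
t=9: (idle)

context switches = 2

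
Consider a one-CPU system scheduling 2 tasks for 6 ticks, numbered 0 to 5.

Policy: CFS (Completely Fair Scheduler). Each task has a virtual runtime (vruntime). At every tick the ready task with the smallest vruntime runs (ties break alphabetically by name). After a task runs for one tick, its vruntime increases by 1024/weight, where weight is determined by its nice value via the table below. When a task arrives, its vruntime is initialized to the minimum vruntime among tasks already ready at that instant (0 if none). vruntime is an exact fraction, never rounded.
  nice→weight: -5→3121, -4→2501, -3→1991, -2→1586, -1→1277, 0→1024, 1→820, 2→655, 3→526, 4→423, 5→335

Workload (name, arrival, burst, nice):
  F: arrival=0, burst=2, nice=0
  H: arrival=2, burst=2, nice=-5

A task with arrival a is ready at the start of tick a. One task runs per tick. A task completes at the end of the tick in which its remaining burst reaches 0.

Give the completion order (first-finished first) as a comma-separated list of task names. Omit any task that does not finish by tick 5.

completion order = F, H

t=0: vr[F=0] → run F
t=1: vr[F=1] → run F
t=2: vr[H=0] → run H
t=3: vr[H=1024/3121] → run H
t=4: (idle)
t=5: (idle)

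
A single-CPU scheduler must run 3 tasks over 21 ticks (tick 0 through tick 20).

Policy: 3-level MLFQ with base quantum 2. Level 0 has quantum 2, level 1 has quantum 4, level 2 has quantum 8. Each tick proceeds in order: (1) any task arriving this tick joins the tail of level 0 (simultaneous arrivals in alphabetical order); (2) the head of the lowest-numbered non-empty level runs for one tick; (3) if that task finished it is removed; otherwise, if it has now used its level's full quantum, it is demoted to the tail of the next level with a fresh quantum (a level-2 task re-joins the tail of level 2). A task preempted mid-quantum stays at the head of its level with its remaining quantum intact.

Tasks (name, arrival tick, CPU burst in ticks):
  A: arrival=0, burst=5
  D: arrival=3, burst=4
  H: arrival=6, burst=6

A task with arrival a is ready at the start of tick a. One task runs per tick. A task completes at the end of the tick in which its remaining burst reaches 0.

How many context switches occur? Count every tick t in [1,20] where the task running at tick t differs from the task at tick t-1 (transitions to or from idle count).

context switches = 7

t=0: L0/L1/L2 = A/-/- → run A
t=1: L0/L1/L2 = A/-/- → run A
t=2: L0/L1/L2 = -/A/- → run A
t=3: L0/L1/L2 = D/A/- → run D
t=4: L0/L1/L2 = D/A/- → run D
t=5: L0/L1/L2 = -/AD/- → run A
t=6: L0/L1/L2 = H/AD/- → run H
t=7: L0/L1/L2 = H/AD/- → run H
t=8: L0/L1/L2 = -/ADH/- → run A
t=9: L0/L1/L2 = -/DH/- → run D
t=10: L0/L1/L2 = -/DH/- → run D
t=11: L0/L1/L2 = -/H/- → run H
t=12: L0/L1/L2 = -/H/- → run H
t=13: L0/L1/L2 = -/H/- → run H
t=14: L0/L1/L2 = -/H/- → run H
t=15: (idle)
t=16: (idle)
t=17: (idle)
t=18: (idle)
t=19: (idle)
t=20: (idle)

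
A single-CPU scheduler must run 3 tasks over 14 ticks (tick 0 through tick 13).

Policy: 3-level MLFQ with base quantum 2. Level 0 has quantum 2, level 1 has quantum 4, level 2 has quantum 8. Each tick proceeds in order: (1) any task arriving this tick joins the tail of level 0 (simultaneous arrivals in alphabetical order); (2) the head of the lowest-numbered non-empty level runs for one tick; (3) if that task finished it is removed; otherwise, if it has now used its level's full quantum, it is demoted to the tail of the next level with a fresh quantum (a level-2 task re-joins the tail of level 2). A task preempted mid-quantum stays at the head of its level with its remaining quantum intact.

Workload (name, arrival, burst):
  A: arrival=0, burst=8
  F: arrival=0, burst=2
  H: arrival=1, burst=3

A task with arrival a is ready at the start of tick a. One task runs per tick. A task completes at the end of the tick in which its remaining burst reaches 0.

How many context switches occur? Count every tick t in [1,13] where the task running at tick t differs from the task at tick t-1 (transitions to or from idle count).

context switches = 6

t=0: L0/L1/L2 = AF/-/- → run A
t=1: L0/L1/L2 = AFH/-/- → run A
t=2: L0/L1/L2 = FH/A/- → run F
t=3: L0/L1/L2 = FH/A/- → run F
t=4: L0/L1/L2 = H/A/- → run H
t=5: L0/L1/L2 = H/A/- → run H
t=6: L0/L1/L2 = -/AH/- → run A
t=7: L0/L1/L2 = -/AH/- → run A
t=8: L0/L1/L2 = -/AH/- → run A
t=9: L0/L1/L2 = -/AH/- → run A
t=10: L0/L1/L2 = -/H/A → run H
t=11: L0/L1/L2 = -/-/A → run A
t=12: L0/L1/L2 = -/-/A → run A
t=13: (idle)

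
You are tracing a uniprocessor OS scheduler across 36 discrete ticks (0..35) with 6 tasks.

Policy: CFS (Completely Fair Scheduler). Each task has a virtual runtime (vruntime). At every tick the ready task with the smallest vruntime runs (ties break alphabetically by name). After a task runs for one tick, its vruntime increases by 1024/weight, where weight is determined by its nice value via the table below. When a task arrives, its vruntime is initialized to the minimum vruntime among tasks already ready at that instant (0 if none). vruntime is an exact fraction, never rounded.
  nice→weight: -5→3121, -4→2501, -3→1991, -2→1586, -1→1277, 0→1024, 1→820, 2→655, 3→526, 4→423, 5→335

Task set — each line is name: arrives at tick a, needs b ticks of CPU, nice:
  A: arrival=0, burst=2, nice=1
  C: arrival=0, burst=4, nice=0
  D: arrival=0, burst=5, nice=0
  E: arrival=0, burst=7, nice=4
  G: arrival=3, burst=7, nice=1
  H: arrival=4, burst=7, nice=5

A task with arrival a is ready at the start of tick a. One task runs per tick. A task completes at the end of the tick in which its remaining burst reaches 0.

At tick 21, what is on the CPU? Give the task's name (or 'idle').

running at tick 21 = H

t=0: vr[A=0 C=0 D=0 E=0] → run A
t=1: vr[A=256/205 C=0 D=0 E=0] → run C
t=2: vr[A=256/205 C=1 D=0 E=0] → run D
t=3: vr[A=256/205 C=1 D=1 E=0 G=0] → run E
t=4: vr[A=256/205 C=1 D=1 E=1024/423 G=0 H=0] → run G
t=5: vr[A=256/205 C=1 D=1 E=1024/423 G=256/205 H=0] → run H
t=6: vr[A=256/205 C=1 D=1 E=1024/423 G=256/205 H=1024/335] → run C
t=7: vr[A=256/205 C=2 D=1 E=1024/423 G=256/205 H=1024/335] → run D
t=8: vr[A=256/205 C=2 D=2 E=1024/423 G=256/205 H=1024/335] → run A
t=9: vr[C=2 D=2 E=1024/423 G=256/205 H=1024/335] → run G
t=10: vr[C=2 D=2 E=1024/423 G=512/205 H=1024/335] → run C
t=11: vr[C=3 D=2 E=1024/423 G=512/205 H=1024/335] → run D
t=12: vr[C=3 D=3 E=1024/423 G=512/205 H=1024/335] → run E
t=13: vr[C=3 D=3 E=2048/423 G=512/205 H=1024/335] → run G
t=14: vr[C=3 D=3 E=2048/423 G=768/205 H=1024/335] → run C
t=15: vr[D=3 E=2048/423 G=768/205 H=1024/335] → run D
t=16: vr[D=4 E=2048/423 G=768/205 H=1024/335] → run H
t=17: vr[D=4 E=2048/423 G=768/205 H=2048/335] → run G
t=18: vr[D=4 E=2048/423 G=1024/205 H=2048/335] → run D
t=19: vr[E=2048/423 G=1024/205 H=2048/335] → run E
t=20: vr[E=1024/141 G=1024/205 H=2048/335] → run G
t=21: vr[E=1024/141 G=256/41 H=2048/335] → run H
t=22: vr[E=1024/141 G=256/41 H=3072/335] → run G
t=23: vr[E=1024/141 G=1536/205 H=3072/335] → run E
t=24: vr[E=4096/423 G=1536/205 H=3072/335] → run G
t=25: vr[E=4096/423 H=3072/335] → run H
t=26: vr[E=4096/423 H=4096/335] → run E
t=27: vr[E=5120/423 H=4096/335] → run E
t=28: vr[E=2048/141 H=4096/335] → run H
t=29: vr[E=2048/141 H=1024/67] → run E
t=30: vr[H=1024/67] → run H
t=31: vr[H=6144/335] → run H
t=32: (idle)
t=33: (idle)
t=34: (idle)
t=35: (idle)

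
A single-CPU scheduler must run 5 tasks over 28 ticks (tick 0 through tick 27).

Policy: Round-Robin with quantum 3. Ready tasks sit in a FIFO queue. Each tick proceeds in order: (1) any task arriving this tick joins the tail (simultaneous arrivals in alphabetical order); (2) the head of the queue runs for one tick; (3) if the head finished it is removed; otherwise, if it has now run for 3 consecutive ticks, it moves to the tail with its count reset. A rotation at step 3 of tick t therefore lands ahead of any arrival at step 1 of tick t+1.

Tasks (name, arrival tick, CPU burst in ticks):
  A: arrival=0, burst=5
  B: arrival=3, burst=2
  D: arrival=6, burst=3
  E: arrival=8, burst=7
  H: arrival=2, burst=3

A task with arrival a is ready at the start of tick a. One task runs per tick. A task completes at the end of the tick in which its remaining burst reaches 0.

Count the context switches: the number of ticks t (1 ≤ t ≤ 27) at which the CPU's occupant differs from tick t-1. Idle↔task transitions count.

context switches = 6

t=0: queue=[A] q_used=0 → run A
t=1: queue=[A] q_used=1 → run A
t=2: queue=[A,H] q_used=2 → run A
t=3: queue=[H,A,B] q_used=0 → run H
t=4: queue=[H,A,B] q_used=1 → run H
t=5: queue=[H,A,B] q_used=2 → run H
t=6: queue=[A,B,D] q_used=0 → run A
t=7: queue=[A,B,D] q_used=1 → run A
t=8: queue=[B,D,E] q_used=0 → run B
t=9: queue=[B,D,E] q_used=1 → run B
t=10: queue=[D,E] q_used=0 → run D
t=11: queue=[D,E] q_used=1 → run D
t=12: queue=[D,E] q_used=2 → run D
t=13: queue=[E] q_used=0 → run E
t=14: queue=[E] q_used=1 → run E
t=15: queue=[E] q_used=2 → run E
t=16: queue=[E] q_used=0 → run E
t=17: queue=[E] q_used=1 → run E
t=18: queue=[E] q_used=2 → run E
t=19: queue=[E] q_used=0 → run E
t=20: (idle)
t=21: (idle)
t=22: (idle)
t=23: (idle)
t=24: (idle)
t=25: (idle)
t=26: (idle)
t=27: (idle)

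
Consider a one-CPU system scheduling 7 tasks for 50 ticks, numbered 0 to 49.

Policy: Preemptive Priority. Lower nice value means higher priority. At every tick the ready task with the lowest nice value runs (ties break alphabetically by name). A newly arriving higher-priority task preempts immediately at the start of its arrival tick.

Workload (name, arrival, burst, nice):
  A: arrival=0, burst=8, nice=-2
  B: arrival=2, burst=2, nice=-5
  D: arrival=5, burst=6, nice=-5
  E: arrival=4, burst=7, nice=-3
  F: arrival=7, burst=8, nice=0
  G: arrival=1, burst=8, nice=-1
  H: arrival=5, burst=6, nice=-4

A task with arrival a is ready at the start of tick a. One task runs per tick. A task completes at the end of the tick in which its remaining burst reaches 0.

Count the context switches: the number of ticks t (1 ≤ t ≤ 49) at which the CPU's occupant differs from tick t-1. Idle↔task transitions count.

t=0: ready={A} → run A
t=1: ready={A,G} → run A
t=2: ready={A,B,G} → run B
t=3: ready={A,B,G} → run B
t=4: ready={A,E,G} → run E
t=5: ready={A,D,E,G,H} → run D
t=6: ready={A,D,E,G,H} → run D
t=7: ready={A,D,E,F,G,H} → run D
t=8: ready={A,D,E,F,G,H} → run D
t=9: ready={A,D,E,F,G,H} → run D
t=10: ready={A,D,E,F,G,H} → run D
t=11: ready={A,E,F,G,H} → run H
t=12: ready={A,E,F,G,H} → run H
t=13: ready={A,E,F,G,H} → run H
t=14: ready={A,E,F,G,H} → run H
t=15: ready={A,E,F,G,H} → run H
t=16: ready={A,E,F,G,H} → run H
t=17: ready={A,E,F,G} → run E
t=18: ready={A,E,F,G} → run E
t=19: ready={A,E,F,G} → run E
t=20: ready={A,E,F,G} → run E
t=21: ready={A,E,F,G} → run E
t=22: ready={A,E,F,G} → run E
t=23: ready={A,F,G} → run A
t=24: ready={A,F,G} → run A
t=25: ready={A,F,G} → run A
t=26: ready={A,F,G} → run A
t=27: ready={A,F,G} → run A
t=28: ready={A,F,G} → run A
t=29: ready={F,G} → run G
t=30: ready={F,G} → run G
t=31: ready={F,G} → run G
t=32: ready={F,G} → run G
t=33: ready={F,G} → run G
t=34: ready={F,G} → run G
t=35: ready={F,G} → run G
t=36: ready={F,G} → run G
t=37: ready={F} → run F
t=38: ready={F} → run F
t=39: ready={F} → run F
t=40: ready={F} → run F
t=41: ready={F} → run F
t=42: ready={F} → run F
t=43: ready={F} → run F
t=44: ready={F} → run F
t=45: (idle)
t=46: (idle)
t=47: (idle)
t=48: (idle)
t=49: (idle)

context switches = 9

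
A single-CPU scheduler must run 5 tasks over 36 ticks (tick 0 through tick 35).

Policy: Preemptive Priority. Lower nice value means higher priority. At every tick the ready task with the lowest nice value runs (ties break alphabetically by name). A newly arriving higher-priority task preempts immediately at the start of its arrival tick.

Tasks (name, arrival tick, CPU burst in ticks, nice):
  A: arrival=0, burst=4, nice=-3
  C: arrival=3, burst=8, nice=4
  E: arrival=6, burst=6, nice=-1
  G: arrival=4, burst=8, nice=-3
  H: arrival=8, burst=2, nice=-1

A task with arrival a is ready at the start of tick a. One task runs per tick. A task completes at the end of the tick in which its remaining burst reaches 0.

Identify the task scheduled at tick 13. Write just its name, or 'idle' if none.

running at tick 13 = E

t=0: ready={A} → run A
t=1: ready={A} → run A
t=2: ready={A} → run A
t=3: ready={A,C} → run A
t=4: ready={C,G} → run G
t=5: ready={C,G} → run G
t=6: ready={C,E,G} → run G
t=7: ready={C,E,G} → run G
t=8: ready={C,E,G,H} → run G
t=9: ready={C,E,G,H} → run G
t=10: ready={C,E,G,H} → run G
t=11: ready={C,E,G,H} → run G
t=12: ready={C,E,H} → run E
t=13: ready={C,E,H} → run E
t=14: ready={C,E,H} → run E
t=15: ready={C,E,H} → run E
t=16: ready={C,E,H} → run E
t=17: ready={C,E,H} → run E
t=18: ready={C,H} → run H
t=19: ready={C,H} → run H
t=20: ready={C} → run C
t=21: ready={C} → run C
t=22: ready={C} → run C
t=23: ready={C} → run C
t=24: ready={C} → run C
t=25: ready={C} → run C
t=26: ready={C} → run C
t=27: ready={C} → run C
t=28: (idle)
t=29: (idle)
t=30: (idle)
t=31: (idle)
t=32: (idle)
t=33: (idle)
t=34: (idle)
t=35: (idle)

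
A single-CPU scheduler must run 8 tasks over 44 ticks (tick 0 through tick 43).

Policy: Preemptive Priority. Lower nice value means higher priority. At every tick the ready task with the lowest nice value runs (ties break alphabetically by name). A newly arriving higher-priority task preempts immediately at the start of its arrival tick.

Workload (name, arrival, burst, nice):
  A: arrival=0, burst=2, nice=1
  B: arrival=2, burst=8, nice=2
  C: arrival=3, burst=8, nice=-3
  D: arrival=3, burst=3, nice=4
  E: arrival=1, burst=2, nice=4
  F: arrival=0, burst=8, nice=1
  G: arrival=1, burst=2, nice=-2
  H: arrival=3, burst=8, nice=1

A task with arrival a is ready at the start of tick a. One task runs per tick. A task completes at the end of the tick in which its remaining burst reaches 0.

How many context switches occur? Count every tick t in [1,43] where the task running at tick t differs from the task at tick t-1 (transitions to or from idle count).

t=0: ready={A,F} → run A
t=1: ready={A,E,F,G} → run G
t=2: ready={A,B,E,F,G} → run G
t=3: ready={A,B,C,D,E,F,H} → run C
t=4: ready={A,B,C,D,E,F,H} → run C
t=5: ready={A,B,C,D,E,F,H} → run C
t=6: ready={A,B,C,D,E,F,H} → run C
t=7: ready={A,B,C,D,E,F,H} → run C
t=8: ready={A,B,C,D,E,F,H} → run C
t=9: ready={A,B,C,D,E,F,H} → run C
t=10: ready={A,B,C,D,E,F,H} → run C
t=11: ready={A,B,D,E,F,H} → run A
t=12: ready={B,D,E,F,H} → run F
t=13: ready={B,D,E,F,H} → run F
t=14: ready={B,D,E,F,H} → run F
t=15: ready={B,D,E,F,H} → run F
t=16: ready={B,D,E,F,H} → run F
t=17: ready={B,D,E,F,H} → run F
t=18: ready={B,D,E,F,H} → run F
t=19: ready={B,D,E,F,H} → run F
t=20: ready={B,D,E,H} → run H
t=21: ready={B,D,E,H} → run H
t=22: ready={B,D,E,H} → run H
t=23: ready={B,D,E,H} → run H
t=24: ready={B,D,E,H} → run H
t=25: ready={B,D,E,H} → run H
t=26: ready={B,D,E,H} → run H
t=27: ready={B,D,E,H} → run H
t=28: ready={B,D,E} → run B
t=29: ready={B,D,E} → run B
t=30: ready={B,D,E} → run B
t=31: ready={B,D,E} → run B
t=32: ready={B,D,E} → run B
t=33: ready={B,D,E} → run B
t=34: ready={B,D,E} → run B
t=35: ready={B,D,E} → run B
t=36: ready={D,E} → run D
t=37: ready={D,E} → run D
t=38: ready={D,E} → run D
t=39: ready={E} → run E
t=40: ready={E} → run E
t=41: (idle)
t=42: (idle)
t=43: (idle)

context switches = 9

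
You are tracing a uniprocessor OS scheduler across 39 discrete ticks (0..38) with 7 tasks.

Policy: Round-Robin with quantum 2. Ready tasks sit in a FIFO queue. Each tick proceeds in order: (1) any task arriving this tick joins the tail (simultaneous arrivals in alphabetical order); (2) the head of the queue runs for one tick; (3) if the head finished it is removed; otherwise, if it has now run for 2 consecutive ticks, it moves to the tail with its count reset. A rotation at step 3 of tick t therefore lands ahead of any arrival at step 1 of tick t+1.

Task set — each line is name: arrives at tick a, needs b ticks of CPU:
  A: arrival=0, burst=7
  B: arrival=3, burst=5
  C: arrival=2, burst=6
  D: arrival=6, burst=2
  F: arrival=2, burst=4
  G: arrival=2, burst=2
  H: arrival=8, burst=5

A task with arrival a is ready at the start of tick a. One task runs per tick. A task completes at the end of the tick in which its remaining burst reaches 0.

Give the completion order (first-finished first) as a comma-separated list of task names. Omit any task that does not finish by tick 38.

t=0: queue=[A] q_used=0 → run A
t=1: queue=[A] q_used=1 → run A
t=2: queue=[A,C,F,G] q_used=0 → run A
t=3: queue=[A,C,F,G,B] q_used=1 → run A
t=4: queue=[C,F,G,B,A] q_used=0 → run C
t=5: queue=[C,F,G,B,A] q_used=1 → run C
t=6: queue=[F,G,B,A,C,D] q_used=0 → run F
t=7: queue=[F,G,B,A,C,D] q_used=1 → run F
t=8: queue=[G,B,A,C,D,F,H] q_used=0 → run G
t=9: queue=[G,B,A,C,D,F,H] q_used=1 → run G
t=10: queue=[B,A,C,D,F,H] q_used=0 → run B
t=11: queue=[B,A,C,D,F,H] q_used=1 → run B
t=12: queue=[A,C,D,F,H,B] q_used=0 → run A
t=13: queue=[A,C,D,F,H,B] q_used=1 → run A
t=14: queue=[C,D,F,H,B,A] q_used=0 → run C
t=15: queue=[C,D,F,H,B,A] q_used=1 → run C
t=16: queue=[D,F,H,B,A,C] q_used=0 → run D
t=17: queue=[D,F,H,B,A,C] q_used=1 → run D
t=18: queue=[F,H,B,A,C] q_used=0 → run F
t=19: queue=[F,H,B,A,C] q_used=1 → run F
t=20: queue=[H,B,A,C] q_used=0 → run H
t=21: queue=[H,B,A,C] q_used=1 → run H
t=22: queue=[B,A,C,H] q_used=0 → run B
t=23: queue=[B,A,C,H] q_used=1 → run B
t=24: queue=[A,C,H,B] q_used=0 → run A
t=25: queue=[C,H,B] q_used=0 → run C
t=26: queue=[C,H,B] q_used=1 → run C
t=27: queue=[H,B] q_used=0 → run H
t=28: queue=[H,B] q_used=1 → run H
t=29: queue=[B,H] q_used=0 → run B
t=30: queue=[H] q_used=0 → run H
t=31: (idle)
t=32: (idle)
t=33: (idle)
t=34: (idle)
t=35: (idle)
t=36: (idle)
t=37: (idle)
t=38: (idle)

completion order = G, D, F, A, C, B, H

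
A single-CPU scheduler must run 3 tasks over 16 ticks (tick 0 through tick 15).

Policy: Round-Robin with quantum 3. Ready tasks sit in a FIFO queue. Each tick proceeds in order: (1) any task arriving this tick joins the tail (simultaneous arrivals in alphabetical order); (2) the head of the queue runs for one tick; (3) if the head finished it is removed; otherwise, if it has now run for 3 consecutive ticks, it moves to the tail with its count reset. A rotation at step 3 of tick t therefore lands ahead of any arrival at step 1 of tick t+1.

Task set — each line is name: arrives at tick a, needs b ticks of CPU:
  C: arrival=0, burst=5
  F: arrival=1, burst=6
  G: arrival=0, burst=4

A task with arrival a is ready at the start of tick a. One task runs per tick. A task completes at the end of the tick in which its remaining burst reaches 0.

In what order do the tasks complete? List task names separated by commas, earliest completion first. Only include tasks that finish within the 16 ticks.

completion order = C, G, F

t=0: queue=[C,G] q_used=0 → run C
t=1: queue=[C,G,F] q_used=1 → run C
t=2: queue=[C,G,F] q_used=2 → run C
t=3: queue=[G,F,C] q_used=0 → run G
t=4: queue=[G,F,C] q_used=1 → run G
t=5: queue=[G,F,C] q_used=2 → run G
t=6: queue=[F,C,G] q_used=0 → run F
t=7: queue=[F,C,G] q_used=1 → run F
t=8: queue=[F,C,G] q_used=2 → run F
t=9: queue=[C,G,F] q_used=0 → run C
t=10: queue=[C,G,F] q_used=1 → run C
t=11: queue=[G,F] q_used=0 → run G
t=12: queue=[F] q_used=0 → run F
t=13: queue=[F] q_used=1 → run F
t=14: queue=[F] q_used=2 → run F
t=15: (idle)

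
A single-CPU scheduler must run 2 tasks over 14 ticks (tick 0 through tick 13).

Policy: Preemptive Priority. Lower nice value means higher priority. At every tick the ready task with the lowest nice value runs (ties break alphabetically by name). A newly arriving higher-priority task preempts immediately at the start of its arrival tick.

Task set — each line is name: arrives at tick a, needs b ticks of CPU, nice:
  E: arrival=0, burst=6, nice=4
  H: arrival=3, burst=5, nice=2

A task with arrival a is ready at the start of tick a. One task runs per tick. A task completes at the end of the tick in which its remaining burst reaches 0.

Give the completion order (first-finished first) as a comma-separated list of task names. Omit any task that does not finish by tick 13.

t=0: ready={E} → run E
t=1: ready={E} → run E
t=2: ready={E} → run E
t=3: ready={E,H} → run H
t=4: ready={E,H} → run H
t=5: ready={E,H} → run H
t=6: ready={E,H} → run H
t=7: ready={E,H} → run H
t=8: ready={E} → run E
t=9: ready={E} → run E
t=10: ready={E} → run E
t=11: (idle)
t=12: (idle)
t=13: (idle)

completion order = H, E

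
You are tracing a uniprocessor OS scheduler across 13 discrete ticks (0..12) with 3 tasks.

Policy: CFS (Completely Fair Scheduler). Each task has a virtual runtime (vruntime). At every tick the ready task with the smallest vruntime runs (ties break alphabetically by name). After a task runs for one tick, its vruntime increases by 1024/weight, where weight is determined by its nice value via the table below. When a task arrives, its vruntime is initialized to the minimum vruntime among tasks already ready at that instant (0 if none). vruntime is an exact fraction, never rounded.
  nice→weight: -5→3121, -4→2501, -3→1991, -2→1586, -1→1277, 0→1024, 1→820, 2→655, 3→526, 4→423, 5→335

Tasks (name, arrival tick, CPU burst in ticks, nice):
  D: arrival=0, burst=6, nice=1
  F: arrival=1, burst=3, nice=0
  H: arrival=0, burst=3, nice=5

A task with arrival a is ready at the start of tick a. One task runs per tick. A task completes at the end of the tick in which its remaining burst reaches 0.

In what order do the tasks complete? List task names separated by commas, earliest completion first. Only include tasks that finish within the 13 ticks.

t=0: vr[D=0 H=0] → run D
t=1: vr[D=256/205 F=0 H=0] → run F
t=2: vr[D=256/205 F=1 H=0] → run H
t=3: vr[D=256/205 F=1 H=1024/335] → run F
t=4: vr[D=256/205 F=2 H=1024/335] → run D
t=5: vr[D=512/205 F=2 H=1024/335] → run F
t=6: vr[D=512/205 H=1024/335] → run D
t=7: vr[D=768/205 H=1024/335] → run H
t=8: vr[D=768/205 H=2048/335] → run D
t=9: vr[D=1024/205 H=2048/335] → run D
t=10: vr[D=256/41 H=2048/335] → run H
t=11: vr[D=256/41] → run D
t=12: (idle)

completion order = F, H, D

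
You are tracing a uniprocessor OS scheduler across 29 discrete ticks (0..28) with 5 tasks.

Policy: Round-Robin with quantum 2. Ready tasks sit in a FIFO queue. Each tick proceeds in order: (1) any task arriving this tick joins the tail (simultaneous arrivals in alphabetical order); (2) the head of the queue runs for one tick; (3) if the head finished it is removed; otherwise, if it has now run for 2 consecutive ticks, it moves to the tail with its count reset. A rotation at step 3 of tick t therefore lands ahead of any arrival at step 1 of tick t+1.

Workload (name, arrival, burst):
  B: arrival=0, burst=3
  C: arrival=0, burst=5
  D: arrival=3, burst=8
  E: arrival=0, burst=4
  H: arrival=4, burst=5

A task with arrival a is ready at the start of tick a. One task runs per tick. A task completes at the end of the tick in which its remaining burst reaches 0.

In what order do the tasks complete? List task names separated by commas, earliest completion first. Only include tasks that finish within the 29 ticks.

t=0: queue=[B,C,E] q_used=0 → run B
t=1: queue=[B,C,E] q_used=1 → run B
t=2: queue=[C,E,B] q_used=0 → run C
t=3: queue=[C,E,B,D] q_used=1 → run C
t=4: queue=[E,B,D,C,H] q_used=0 → run E
t=5: queue=[E,B,D,C,H] q_used=1 → run E
t=6: queue=[B,D,C,H,E] q_used=0 → run B
t=7: queue=[D,C,H,E] q_used=0 → run D
t=8: queue=[D,C,H,E] q_used=1 → run D
t=9: queue=[C,H,E,D] q_used=0 → run C
t=10: queue=[C,H,E,D] q_used=1 → run C
t=11: queue=[H,E,D,C] q_used=0 → run H
t=12: queue=[H,E,D,C] q_used=1 → run H
t=13: queue=[E,D,C,H] q_used=0 → run E
t=14: queue=[E,D,C,H] q_used=1 → run E
t=15: queue=[D,C,H] q_used=0 → run D
t=16: queue=[D,C,H] q_used=1 → run D
t=17: queue=[C,H,D] q_used=0 → run C
t=18: queue=[H,D] q_used=0 → run H
t=19: queue=[H,D] q_used=1 → run H
t=20: queue=[D,H] q_used=0 → run D
t=21: queue=[D,H] q_used=1 → run D
t=22: queue=[H,D] q_used=0 → run H
t=23: queue=[D] q_used=0 → run D
t=24: queue=[D] q_used=1 → run D
t=25: (idle)
t=26: (idle)
t=27: (idle)
t=28: (idle)

completion order = B, E, C, H, D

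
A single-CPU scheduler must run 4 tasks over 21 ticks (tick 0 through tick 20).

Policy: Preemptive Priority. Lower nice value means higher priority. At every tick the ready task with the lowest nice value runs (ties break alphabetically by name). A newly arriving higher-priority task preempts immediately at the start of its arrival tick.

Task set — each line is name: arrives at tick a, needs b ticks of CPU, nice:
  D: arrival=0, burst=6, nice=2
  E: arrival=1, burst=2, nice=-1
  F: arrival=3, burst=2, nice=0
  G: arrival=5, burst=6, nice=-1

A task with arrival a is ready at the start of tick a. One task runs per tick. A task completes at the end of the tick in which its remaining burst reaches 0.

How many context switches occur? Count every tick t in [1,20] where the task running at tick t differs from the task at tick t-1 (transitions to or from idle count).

t=0: ready={D} → run D
t=1: ready={D,E} → run E
t=2: ready={D,E} → run E
t=3: ready={D,F} → run F
t=4: ready={D,F} → run F
t=5: ready={D,G} → run G
t=6: ready={D,G} → run G
t=7: ready={D,G} → run G
t=8: ready={D,G} → run G
t=9: ready={D,G} → run G
t=10: ready={D,G} → run G
t=11: ready={D} → run D
t=12: ready={D} → run D
t=13: ready={D} → run D
t=14: ready={D} → run D
t=15: ready={D} → run D
t=16: (idle)
t=17: (idle)
t=18: (idle)
t=19: (idle)
t=20: (idle)

context switches = 5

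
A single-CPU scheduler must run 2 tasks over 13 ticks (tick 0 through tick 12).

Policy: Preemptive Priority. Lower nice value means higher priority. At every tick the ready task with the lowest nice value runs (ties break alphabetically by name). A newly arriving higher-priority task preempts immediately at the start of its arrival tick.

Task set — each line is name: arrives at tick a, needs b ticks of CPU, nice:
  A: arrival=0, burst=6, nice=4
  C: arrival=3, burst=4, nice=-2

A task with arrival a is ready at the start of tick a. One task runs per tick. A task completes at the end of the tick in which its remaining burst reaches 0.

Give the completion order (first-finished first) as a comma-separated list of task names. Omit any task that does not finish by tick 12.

completion order = C, A

t=0: ready={A} → run A
t=1: ready={A} → run A
t=2: ready={A} → run A
t=3: ready={A,C} → run C
t=4: ready={A,C} → run C
t=5: ready={A,C} → run C
t=6: ready={A,C} → run C
t=7: ready={A} → run A
t=8: ready={A} → run A
t=9: ready={A} → run A
t=10: (idle)
t=11: (idle)
t=12: (idle)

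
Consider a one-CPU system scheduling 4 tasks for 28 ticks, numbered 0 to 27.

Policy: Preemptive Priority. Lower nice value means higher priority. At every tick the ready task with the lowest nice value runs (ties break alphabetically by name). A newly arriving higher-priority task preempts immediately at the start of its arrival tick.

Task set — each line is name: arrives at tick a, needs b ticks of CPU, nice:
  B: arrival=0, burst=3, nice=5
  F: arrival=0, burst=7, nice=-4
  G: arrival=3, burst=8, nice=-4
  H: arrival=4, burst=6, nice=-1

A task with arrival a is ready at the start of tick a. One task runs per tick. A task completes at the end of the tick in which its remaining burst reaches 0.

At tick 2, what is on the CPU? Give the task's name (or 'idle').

running at tick 2 = F

t=0: ready={B,F} → run F
t=1: ready={B,F} → run F
t=2: ready={B,F} → run F
t=3: ready={B,F,G} → run F
t=4: ready={B,F,G,H} → run F
t=5: ready={B,F,G,H} → run F
t=6: ready={B,F,G,H} → run F
t=7: ready={B,G,H} → run G
t=8: ready={B,G,H} → run G
t=9: ready={B,G,H} → run G
t=10: ready={B,G,H} → run G
t=11: ready={B,G,H} → run G
t=12: ready={B,G,H} → run G
t=13: ready={B,G,H} → run G
t=14: ready={B,G,H} → run G
t=15: ready={B,H} → run H
t=16: ready={B,H} → run H
t=17: ready={B,H} → run H
t=18: ready={B,H} → run H
t=19: ready={B,H} → run H
t=20: ready={B,H} → run H
t=21: ready={B} → run B
t=22: ready={B} → run B
t=23: ready={B} → run B
t=24: (idle)
t=25: (idle)
t=26: (idle)
t=27: (idle)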